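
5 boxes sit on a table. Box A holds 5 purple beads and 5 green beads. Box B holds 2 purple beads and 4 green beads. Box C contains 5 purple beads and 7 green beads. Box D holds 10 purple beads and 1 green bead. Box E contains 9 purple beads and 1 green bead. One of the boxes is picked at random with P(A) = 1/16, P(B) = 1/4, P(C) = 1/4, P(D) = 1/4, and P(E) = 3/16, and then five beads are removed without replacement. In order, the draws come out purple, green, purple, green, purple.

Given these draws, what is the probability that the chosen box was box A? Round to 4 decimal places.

0.2723

Under each hypothesis, the probability of the observed sequence is: P(data | box A) = (5/10)(5/9)(4/8)(4/7)(3/6) = 0.039683; P(data | box B) = (2/6)(4/5)(1/4)(3/3)(0/2) = 0; P(data | box C) = (5/12)(7/11)(4/10)(6/9)(3/8) = 0.026515; P(data | box D) = (10/11)(1/10)(9/9)(0/8) = 0; P(data | box E) = (9/10)(1/9)(8/8)(0/7) = 0.
Multiplying each by its prior: 1/16 · 0.039683 = 0.0024802, 1/4 · 0 = 0, 1/4 · 0.026515 = 0.0066288, 1/4 · 0 = 0, 3/16 · 0 = 0; these sum to 0.0091089.
Therefore the posterior P(box A | data) = (0.0024802) / (0.0091089) = 0.27228.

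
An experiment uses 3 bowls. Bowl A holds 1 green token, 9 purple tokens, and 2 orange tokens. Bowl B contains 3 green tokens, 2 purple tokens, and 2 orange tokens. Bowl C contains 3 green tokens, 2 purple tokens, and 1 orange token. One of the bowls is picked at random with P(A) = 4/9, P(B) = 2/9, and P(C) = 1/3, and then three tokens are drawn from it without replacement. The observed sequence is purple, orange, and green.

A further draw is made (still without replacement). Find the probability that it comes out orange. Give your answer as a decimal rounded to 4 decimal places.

0.1086

Under each hypothesis, the probability of the observed sequence is: P(data | bowl A) = (9/12)(2/11)(1/10) = 0.013636; P(data | bowl B) = (2/7)(2/6)(3/5) = 0.057143; P(data | bowl C) = (2/6)(1/5)(3/4) = 0.05.
The prior-weighted likelihoods are 4/9 · 0.013636 = 0.0060606, 2/9 · 0.057143 = 0.012698, 1/3 · 0.05 = 0.016667; these sum to 0.035426.
The posterior is then P(bowl A | data) = 0.17108, P(bowl B | data) = 0.35845, P(bowl C | data) = 0.47047.
So P(orange next | data) = Σ P(orange next | H) P(H | data) = (1/9)(0.17108) + (1/4)(0.35845) + (0)(0.47047) = 0.10862.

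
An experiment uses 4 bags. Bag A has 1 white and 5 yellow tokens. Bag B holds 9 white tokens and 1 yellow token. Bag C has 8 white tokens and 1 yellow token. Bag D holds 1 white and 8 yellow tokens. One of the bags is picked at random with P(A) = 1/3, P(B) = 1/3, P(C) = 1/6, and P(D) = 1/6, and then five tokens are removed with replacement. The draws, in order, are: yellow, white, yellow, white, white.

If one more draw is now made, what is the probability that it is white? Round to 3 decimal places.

0.716

Under each hypothesis, the probability of the observed sequence is: P(data | bag A) = (5/6)(1/6)(5/6)(1/6)(1/6) = 0.003215; P(data | bag B) = (1/10)(9/10)(1/10)(9/10)(9/10) = 0.00729; P(data | bag C) = (1/9)(8/9)(1/9)(8/9)(8/9) = 0.0086708; P(data | bag D) = (8/9)(1/9)(8/9)(1/9)(1/9) = 0.0010838.
Weighting by the prior gives 1/3 · 0.003215 = 0.0010717, 1/3 · 0.00729 = 0.00243, 1/6 · 0.0086708 = 0.0014451, 1/6 · 0.0010838 = 0.00018064; summing to 0.0051274.
Dividing through by the total gives posterior P(bag A | data) = 0.20901, P(bag B | data) = 0.47392, P(bag C | data) = 0.28184, P(bag D | data) = 0.03523.
Averaging over the posterior, P(white next | data) = (1/6)(0.20901) + (9/10)(0.47392) + (8/9)(0.28184) + (1/9)(0.03523) = 0.7158.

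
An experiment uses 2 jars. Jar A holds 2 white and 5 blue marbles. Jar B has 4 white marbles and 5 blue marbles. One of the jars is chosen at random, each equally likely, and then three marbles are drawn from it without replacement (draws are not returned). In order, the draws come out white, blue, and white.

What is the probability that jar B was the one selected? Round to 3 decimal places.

0.714

The likelihood of the observed sequence under each hypothesis: P(data | jar A) = (2/7)(5/6)(1/5) = 1/21; P(data | jar B) = (4/9)(5/8)(3/7) = 5/42.
Multiplying each by its prior: 1/2 · 1/21 = 1/42, 1/2 · 5/42 = 5/84; summing to 1/12.
Hence P(jar B | data) = (5/84) / (1/12) = 5/7.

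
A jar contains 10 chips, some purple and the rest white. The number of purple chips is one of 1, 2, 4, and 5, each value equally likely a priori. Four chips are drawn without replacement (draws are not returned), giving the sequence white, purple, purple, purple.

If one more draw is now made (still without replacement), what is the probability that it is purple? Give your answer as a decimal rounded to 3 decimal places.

0.279

Compute the likelihood of the observed sequence for each case: P(data | r = 1) = (9/10)(1/9)(0/8) = 0; P(data | r = 2) = (8/10)(2/9)(1/8)(0/7) = 0; P(data | r = 4) = (6/10)(4/9)(3/8)(2/7) = 0.028571; P(data | r = 5) = (5/10)(5/9)(4/8)(3/7) = 0.059524.
The prior-weighted likelihoods are 1/4 · 0 = 0, 1/4 · 0 = 0, 1/4 · 0.028571 = 0.0071429, 1/4 · 0.059524 = 0.014881; these sum to 0.022024.
The posterior is then P(r = 1 | data) = 0, P(r = 2 | data) = 0, P(r = 4 | data) = 0.32432, P(r = 5 | data) = 0.67568.
The predictive probability is P(purple next | data) = (1/6)(0.32432) + (1/3)(0.67568) = 0.27928.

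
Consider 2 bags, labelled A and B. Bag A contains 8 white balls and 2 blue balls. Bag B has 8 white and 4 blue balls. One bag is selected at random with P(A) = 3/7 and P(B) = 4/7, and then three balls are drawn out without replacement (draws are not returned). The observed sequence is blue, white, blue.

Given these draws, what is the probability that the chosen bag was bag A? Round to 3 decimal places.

0.186

The likelihood of the observed sequence under each hypothesis: P(data | bag A) = (2/10)(8/9)(1/8) = 0.022222; P(data | bag B) = (4/12)(8/11)(3/10) = 0.072727.
Multiplying each by its prior: 3/7 · 0.022222 = 0.0095238, 4/7 · 0.072727 = 0.041558; these sum to 0.051082.
Hence P(bag A | data) = (0.0095238) / (0.051082) = 0.18644.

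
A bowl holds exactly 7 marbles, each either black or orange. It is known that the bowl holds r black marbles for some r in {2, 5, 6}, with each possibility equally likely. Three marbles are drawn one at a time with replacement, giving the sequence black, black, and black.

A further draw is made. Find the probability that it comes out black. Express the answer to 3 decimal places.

Under each hypothesis, the probability of the observed sequence is: P(data | r = 2) = (2/7)(2/7)(2/7) = 0.023324; P(data | r = 5) = (5/7)(5/7)(5/7) = 0.36443; P(data | r = 6) = (6/7)(6/7)(6/7) = 0.62974.
Multiplying each by its prior: 1/3 · 0.023324 = 0.0077745, 1/3 · 0.36443 = 0.12148, 1/3 · 0.62974 = 0.20991; summing to 0.33916.
Normalising, the posterior is P(r = 2 | data) = 0.022923, P(r = 5 | data) = 0.35817, P(r = 6 | data) = 0.61891.
So P(black next | data) = Σ P(black next | H) P(H | data) = (2/7)(0.022923) + (5/7)(0.35817) + (6/7)(0.61891) = 0.79288.

0.793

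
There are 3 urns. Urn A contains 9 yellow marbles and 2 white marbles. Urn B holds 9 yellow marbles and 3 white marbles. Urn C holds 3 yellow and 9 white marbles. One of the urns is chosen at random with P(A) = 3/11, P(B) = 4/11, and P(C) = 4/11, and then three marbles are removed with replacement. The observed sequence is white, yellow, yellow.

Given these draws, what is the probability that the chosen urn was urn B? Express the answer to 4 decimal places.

0.5044

Compute the likelihood of the observed sequence for each case: P(data | urn A) = (2/11)(9/11)(9/11) = 0.12171; P(data | urn B) = (3/12)(9/12)(9/12) = 0.14062; P(data | urn C) = (9/12)(3/12)(3/12) = 0.046875.
Weighting by the prior gives 3/11 · 0.12171 = 0.033194, 4/11 · 0.14062 = 0.051136, 4/11 · 0.046875 = 0.017045; with total 0.10138.
Therefore the posterior P(urn B | data) = (0.051136) / (0.10138) = 0.50442.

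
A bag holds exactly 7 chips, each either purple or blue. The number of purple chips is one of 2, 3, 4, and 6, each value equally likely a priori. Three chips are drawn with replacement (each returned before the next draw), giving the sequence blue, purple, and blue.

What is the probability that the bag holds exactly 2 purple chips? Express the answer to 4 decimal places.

0.3571

Compute the likelihood of the observed sequence for each case: P(data | r = 2) = (5/7)(2/7)(5/7) = 50/343; P(data | r = 3) = (4/7)(3/7)(4/7) = 48/343; P(data | r = 4) = (3/7)(4/7)(3/7) = 36/343; P(data | r = 6) = (1/7)(6/7)(1/7) = 6/343.
Weighting by the prior gives 1/4 · 50/343 = 25/686, 1/4 · 48/343 = 12/343, 1/4 · 36/343 = 9/343, 1/4 · 6/343 = 3/686; summing to 5/49.
By Bayes' rule, P(r = 2 | data) = (25/686) / (5/49) = 5/14.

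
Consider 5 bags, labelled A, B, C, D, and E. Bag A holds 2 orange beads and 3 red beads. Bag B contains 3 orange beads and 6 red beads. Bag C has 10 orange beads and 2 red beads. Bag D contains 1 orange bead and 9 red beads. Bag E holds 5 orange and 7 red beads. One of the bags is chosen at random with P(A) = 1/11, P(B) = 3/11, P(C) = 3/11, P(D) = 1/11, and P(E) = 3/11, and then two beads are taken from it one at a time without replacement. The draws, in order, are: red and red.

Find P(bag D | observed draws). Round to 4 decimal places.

0.2388

For each hypothesis, P(data | H) works out to: P(data | bag A) = (3/5)(2/4) = 3/10; P(data | bag B) = (6/9)(5/8) = 5/12; P(data | bag C) = (2/12)(1/11) = 1/66; P(data | bag D) = (9/10)(8/9) = 4/5; P(data | bag E) = (7/12)(6/11) = 7/22.
The prior-weighted likelihoods are 1/11 · 3/10 = 3/110, 3/11 · 5/12 = 5/44, 3/11 · 1/66 = 1/242, 1/11 · 4/5 = 4/55, 3/11 · 7/22 = 21/242; these sum to 67/220.
So P(bag D | data) = (4/55) / (67/220) = 16/67.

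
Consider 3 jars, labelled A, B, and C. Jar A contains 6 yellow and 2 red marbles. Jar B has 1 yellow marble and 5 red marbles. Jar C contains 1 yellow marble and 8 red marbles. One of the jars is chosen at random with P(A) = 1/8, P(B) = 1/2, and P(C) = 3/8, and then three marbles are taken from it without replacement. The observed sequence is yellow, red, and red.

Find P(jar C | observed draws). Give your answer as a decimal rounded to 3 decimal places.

Under each hypothesis, the probability of the observed sequence is: P(data | jar A) = (6/8)(2/7)(1/6) = 1/28; P(data | jar B) = (1/6)(5/5)(4/4) = 1/6; P(data | jar C) = (1/9)(8/8)(7/7) = 1/9.
Multiplying each by its prior: 1/8 · 1/28 = 1/224, 1/2 · 1/6 = 1/12, 3/8 · 1/9 = 1/24; with total 29/224.
By Bayes' rule, P(jar C | data) = (1/24) / (29/224) = 28/87.

0.322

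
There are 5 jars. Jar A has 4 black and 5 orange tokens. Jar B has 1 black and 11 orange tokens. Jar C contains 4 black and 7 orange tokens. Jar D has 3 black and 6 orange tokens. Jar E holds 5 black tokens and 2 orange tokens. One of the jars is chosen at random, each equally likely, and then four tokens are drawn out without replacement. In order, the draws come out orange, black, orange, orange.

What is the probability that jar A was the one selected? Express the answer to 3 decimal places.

For each hypothesis, P(data | H) works out to: P(data | jar A) = (5/9)(4/8)(4/7)(3/6) = 0.079365; P(data | jar B) = (11/12)(1/11)(10/10)(9/9) = 0.083333; P(data | jar C) = (7/11)(4/10)(6/9)(5/8) = 0.10606; P(data | jar D) = (6/9)(3/8)(5/7)(4/6) = 0.11905; P(data | jar E) = (2/7)(5/6)(1/5)(0/4) = 0.
The prior-weighted likelihoods are 1/5 · 0.079365 = 0.015873, 1/5 · 0.083333 = 0.016667, 1/5 · 0.10606 = 0.021212, 1/5 · 0.11905 = 0.02381, 1/5 · 0 = 0; summing to 0.077561.
Hence P(jar A | data) = (0.015873) / (0.077561) = 0.20465.

0.205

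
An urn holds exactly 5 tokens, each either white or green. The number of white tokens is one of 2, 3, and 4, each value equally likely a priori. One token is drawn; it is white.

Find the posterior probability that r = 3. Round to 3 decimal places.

0.333

The likelihood of this draw under each hypothesis: P(data | r = 2) = (2/5) = 2/5; P(data | r = 3) = (3/5) = 3/5; P(data | r = 4) = (4/5) = 4/5.
Multiplying each by its prior: 1/3 · 2/5 = 2/15, 1/3 · 3/5 = 1/5, 1/3 · 4/5 = 4/15; summing to 3/5.
By Bayes' rule, P(r = 3 | data) = (1/5) / (3/5) = 1/3.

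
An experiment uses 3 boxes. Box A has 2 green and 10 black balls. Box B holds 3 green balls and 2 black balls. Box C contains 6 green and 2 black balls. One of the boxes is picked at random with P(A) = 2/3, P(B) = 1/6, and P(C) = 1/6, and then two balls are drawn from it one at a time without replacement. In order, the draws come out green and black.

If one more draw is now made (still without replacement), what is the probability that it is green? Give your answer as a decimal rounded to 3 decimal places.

For each hypothesis, P(data | H) works out to: P(data | box A) = (2/12)(10/11) = 0.15152; P(data | box B) = (3/5)(2/4) = 0.3; P(data | box C) = (6/8)(2/7) = 0.21429.
Multiplying each by its prior: 2/3 · 0.15152 = 0.10101, 1/6 · 0.3 = 0.05, 1/6 · 0.21429 = 0.035714; with total 0.18672.
Dividing through by the total gives posterior P(box A | data) = 0.54096, P(box B | data) = 0.26777, P(box C | data) = 0.19127.
The predictive probability is P(green next | data) = (1/10)(0.54096) + (2/3)(0.26777) + (5/6)(0.19127) = 0.392.

0.392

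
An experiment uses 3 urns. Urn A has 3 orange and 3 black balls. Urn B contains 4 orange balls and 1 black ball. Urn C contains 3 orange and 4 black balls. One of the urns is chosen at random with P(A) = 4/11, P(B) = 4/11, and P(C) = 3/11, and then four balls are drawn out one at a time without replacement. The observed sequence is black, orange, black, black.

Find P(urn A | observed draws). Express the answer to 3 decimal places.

Compute the likelihood of the observed sequence for each case: P(data | urn A) = (3/6)(3/5)(2/4)(1/3) = 1/20; P(data | urn B) = (1/5)(4/4)(0/3) = 0; P(data | urn C) = (4/7)(3/6)(3/5)(2/4) = 3/35.
The prior-weighted likelihoods are 4/11 · 1/20 = 1/55, 4/11 · 0 = 0, 3/11 · 3/35 = 9/385; summing to 16/385.
By Bayes' rule, P(urn A | data) = (1/55) / (16/385) = 7/16.

0.438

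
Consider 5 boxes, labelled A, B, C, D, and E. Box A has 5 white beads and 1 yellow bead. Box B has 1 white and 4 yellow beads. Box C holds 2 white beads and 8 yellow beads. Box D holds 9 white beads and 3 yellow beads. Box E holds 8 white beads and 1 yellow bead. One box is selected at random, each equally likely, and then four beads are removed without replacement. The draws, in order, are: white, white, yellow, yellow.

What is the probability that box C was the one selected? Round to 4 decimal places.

0.3793

The likelihood of the observed sequence under each hypothesis: P(data | box A) = (5/6)(4/5)(1/4)(0/3) = 0; P(data | box B) = (1/5)(0/4) = 0; P(data | box C) = (2/10)(1/9)(8/8)(7/7) = 0.022222; P(data | box D) = (9/12)(8/11)(3/10)(2/9) = 0.036364; P(data | box E) = (8/9)(7/8)(1/7)(0/6) = 0.
Multiplying each by its prior: 1/5 · 0 = 0, 1/5 · 0 = 0, 1/5 · 0.022222 = 0.0044444, 1/5 · 0.036364 = 0.0072727, 1/5 · 0 = 0; with total 0.011717.
So P(box C | data) = (0.0044444) / (0.011717) = 0.37931.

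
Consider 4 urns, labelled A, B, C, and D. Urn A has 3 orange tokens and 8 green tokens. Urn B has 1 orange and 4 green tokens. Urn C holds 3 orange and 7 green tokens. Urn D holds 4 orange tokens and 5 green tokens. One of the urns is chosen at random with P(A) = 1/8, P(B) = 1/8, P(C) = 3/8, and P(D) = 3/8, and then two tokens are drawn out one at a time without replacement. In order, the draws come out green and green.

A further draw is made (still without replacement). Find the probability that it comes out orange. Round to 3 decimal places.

0.410

Under each hypothesis, the probability of the observed sequence is: P(data | urn A) = (8/11)(7/10) = 0.50909; P(data | urn B) = (4/5)(3/4) = 0.6; P(data | urn C) = (7/10)(6/9) = 0.46667; P(data | urn D) = (5/9)(4/8) = 0.27778.
Multiplying each by its prior: 1/8 · 0.50909 = 0.063636, 1/8 · 0.6 = 0.075, 3/8 · 0.46667 = 0.175, 3/8 · 0.27778 = 0.10417; these sum to 0.4178.
Dividing through by the total gives posterior P(urn A | data) = 0.15231, P(urn B | data) = 0.17951, P(urn C | data) = 0.41886, P(urn D | data) = 0.24932.
The predictive probability is P(orange next | data) = (1/3)(0.15231) + (1/3)(0.17951) + (3/8)(0.41886) + (4/7)(0.24932) = 0.41015.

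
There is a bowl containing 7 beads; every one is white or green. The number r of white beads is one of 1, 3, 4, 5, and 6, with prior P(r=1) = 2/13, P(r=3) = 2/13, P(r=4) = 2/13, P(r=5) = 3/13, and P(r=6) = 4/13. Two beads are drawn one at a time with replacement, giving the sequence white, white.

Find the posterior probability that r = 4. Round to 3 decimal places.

0.118

The likelihood of the observed sequence under each hypothesis: P(data | r = 1) = (1/7)(1/7) = 1/49; P(data | r = 3) = (3/7)(3/7) = 9/49; P(data | r = 4) = (4/7)(4/7) = 16/49; P(data | r = 5) = (5/7)(5/7) = 25/49; P(data | r = 6) = (6/7)(6/7) = 36/49.
Weighting by the prior gives 2/13 · 1/49 = 2/637, 2/13 · 9/49 = 18/637, 2/13 · 16/49 = 32/637, 3/13 · 25/49 = 75/637, 4/13 · 36/49 = 144/637; with total 271/637.
So P(r = 4 | data) = (32/637) / (271/637) = 32/271.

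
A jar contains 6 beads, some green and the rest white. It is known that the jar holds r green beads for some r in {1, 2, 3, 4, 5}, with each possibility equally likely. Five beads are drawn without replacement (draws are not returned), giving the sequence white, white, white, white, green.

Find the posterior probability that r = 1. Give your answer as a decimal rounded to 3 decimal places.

Under each hypothesis, the probability of the observed sequence is: P(data | r = 1) = (5/6)(4/5)(3/4)(2/3)(1/2) = 1/6; P(data | r = 2) = (4/6)(3/5)(2/4)(1/3)(2/2) = 1/15; P(data | r = 3) = (3/6)(2/5)(1/4)(0/3) = 0; P(data | r = 4) = (2/6)(1/5)(0/4) = 0; P(data | r = 5) = (1/6)(0/5) = 0.
The prior-weighted likelihoods are 1/5 · 1/6 = 1/30, 1/5 · 1/15 = 1/75, 1/5 · 0 = 0, 1/5 · 0 = 0, 1/5 · 0 = 0; with total 7/150.
Therefore the posterior P(r = 1 | data) = (1/30) / (7/150) = 5/7.

0.714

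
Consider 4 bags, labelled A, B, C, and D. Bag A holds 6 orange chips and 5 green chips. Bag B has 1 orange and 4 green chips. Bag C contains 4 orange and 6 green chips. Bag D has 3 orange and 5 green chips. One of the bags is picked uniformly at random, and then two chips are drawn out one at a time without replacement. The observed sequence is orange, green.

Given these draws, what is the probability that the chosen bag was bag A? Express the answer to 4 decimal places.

0.2708

Compute the likelihood of the observed sequence for each case: P(data | bag A) = (6/11)(5/10) = 0.27273; P(data | bag B) = (1/5)(4/4) = 0.2; P(data | bag C) = (4/10)(6/9) = 0.26667; P(data | bag D) = (3/8)(5/7) = 0.26786.
Multiplying each by its prior: 1/4 · 0.27273 = 0.068182, 1/4 · 0.2 = 0.05, 1/4 · 0.26667 = 0.066667, 1/4 · 0.26786 = 0.066964; with total 0.25181.
So P(bag A | data) = (0.068182) / (0.25181) = 0.27076.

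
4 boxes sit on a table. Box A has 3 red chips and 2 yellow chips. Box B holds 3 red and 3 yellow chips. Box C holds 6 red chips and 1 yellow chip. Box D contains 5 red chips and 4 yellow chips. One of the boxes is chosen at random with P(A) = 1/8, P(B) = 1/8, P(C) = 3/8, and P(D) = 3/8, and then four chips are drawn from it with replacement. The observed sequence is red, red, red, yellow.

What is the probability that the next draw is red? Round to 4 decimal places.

For each hypothesis, P(data | H) works out to: P(data | box A) = (3/5)(3/5)(3/5)(2/5) = 0.0864; P(data | box B) = (3/6)(3/6)(3/6)(3/6) = 0.0625; P(data | box C) = (6/7)(6/7)(6/7)(1/7) = 0.089963; P(data | box D) = (5/9)(5/9)(5/9)(4/9) = 0.076208.
Weighting by the prior gives 1/8 · 0.0864 = 0.0108, 1/8 · 0.0625 = 0.0078125, 3/8 · 0.089963 = 0.033736, 3/8 · 0.076208 = 0.028578; these sum to 0.080926.
Normalising, the posterior is P(box A | data) = 0.13345, P(box B | data) = 0.096538, P(box C | data) = 0.41687, P(box D | data) = 0.35314.
Averaging over the posterior, P(red next | data) = (3/5)(0.13345) + (1/2)(0.096538) + (6/7)(0.41687) + (5/9)(0.35314) = 0.68185.

0.6818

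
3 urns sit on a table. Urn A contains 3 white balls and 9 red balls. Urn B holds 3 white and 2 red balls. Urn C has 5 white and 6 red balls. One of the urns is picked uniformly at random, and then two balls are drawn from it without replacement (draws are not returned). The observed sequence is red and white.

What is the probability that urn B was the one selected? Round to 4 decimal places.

0.3860

The likelihood of the observed sequence under each hypothesis: P(data | urn A) = (9/12)(3/11) = 9/44; P(data | urn B) = (2/5)(3/4) = 3/10; P(data | urn C) = (6/11)(5/10) = 3/11.
The prior-weighted likelihoods are 1/3 · 9/44 = 3/44, 1/3 · 3/10 = 1/10, 1/3 · 3/11 = 1/11; summing to 57/220.
So P(urn B | data) = (1/10) / (57/220) = 22/57.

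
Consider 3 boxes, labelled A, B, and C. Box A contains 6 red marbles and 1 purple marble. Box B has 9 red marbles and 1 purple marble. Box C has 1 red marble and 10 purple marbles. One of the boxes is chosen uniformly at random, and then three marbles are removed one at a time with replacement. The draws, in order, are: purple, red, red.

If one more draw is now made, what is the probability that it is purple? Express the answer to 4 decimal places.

Under each hypothesis, the probability of the observed sequence is: P(data | box A) = (1/7)(6/7)(6/7) = 0.10496; P(data | box B) = (1/10)(9/10)(9/10) = 0.081; P(data | box C) = (10/11)(1/11)(1/11) = 0.0075131.
The prior-weighted likelihoods are 1/3 · 0.10496 = 0.034985, 1/3 · 0.081 = 0.027, 1/3 · 0.0075131 = 0.0025044; these sum to 0.06449.
Dividing through by the total gives posterior P(box A | data) = 0.5425, P(box B | data) = 0.41867, P(box C | data) = 0.038834.
The predictive probability is P(purple next | data) = (1/7)(0.5425) + (1/10)(0.41867) + (10/11)(0.038834) = 0.15467.

0.1547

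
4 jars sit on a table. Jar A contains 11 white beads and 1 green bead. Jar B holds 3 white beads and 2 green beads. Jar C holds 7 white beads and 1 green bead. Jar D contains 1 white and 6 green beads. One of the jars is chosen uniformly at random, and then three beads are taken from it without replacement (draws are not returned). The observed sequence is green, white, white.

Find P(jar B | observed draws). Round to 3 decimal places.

0.490

Compute the likelihood of the observed sequence for each case: P(data | jar A) = (1/12)(11/11)(10/10) = 1/12; P(data | jar B) = (2/5)(3/4)(2/3) = 1/5; P(data | jar C) = (1/8)(7/7)(6/6) = 1/8; P(data | jar D) = (6/7)(1/6)(0/5) = 0.
The prior-weighted likelihoods are 1/4 · 1/12 = 1/48, 1/4 · 1/5 = 1/20, 1/4 · 1/8 = 1/32, 1/4 · 0 = 0; summing to 49/480.
By Bayes' rule, P(jar B | data) = (1/20) / (49/480) = 24/49.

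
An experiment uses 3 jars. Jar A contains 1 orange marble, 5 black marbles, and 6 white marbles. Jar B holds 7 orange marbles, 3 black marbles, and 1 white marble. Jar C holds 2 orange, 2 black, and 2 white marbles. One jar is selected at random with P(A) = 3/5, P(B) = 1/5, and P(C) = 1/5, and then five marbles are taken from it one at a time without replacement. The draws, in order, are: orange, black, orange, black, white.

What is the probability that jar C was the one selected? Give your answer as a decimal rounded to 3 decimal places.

Under each hypothesis, the probability of the observed sequence is: P(data | jar A) = (1/12)(5/11)(0/10) = 0; P(data | jar B) = (7/11)(3/10)(6/9)(2/8)(1/7) = 0.0045455; P(data | jar C) = (2/6)(2/5)(1/4)(1/3)(2/2) = 0.011111.
Weighting by the prior gives 3/5 · 0 = 0, 1/5 · 0.0045455 = 0.00090909, 1/5 · 0.011111 = 0.0022222; summing to 0.0031313.
Therefore the posterior P(jar C | data) = (0.0022222) / (0.0031313) = 0.70968.

0.710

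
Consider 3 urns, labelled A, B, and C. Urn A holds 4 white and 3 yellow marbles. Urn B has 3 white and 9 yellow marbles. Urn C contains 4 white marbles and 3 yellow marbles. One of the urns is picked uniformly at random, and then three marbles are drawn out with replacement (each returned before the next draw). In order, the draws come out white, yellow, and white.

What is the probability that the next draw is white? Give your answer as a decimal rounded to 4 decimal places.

Compute the likelihood of the observed sequence for each case: P(data | urn A) = (4/7)(3/7)(4/7) = 0.13994; P(data | urn B) = (3/12)(9/12)(3/12) = 0.046875; P(data | urn C) = (4/7)(3/7)(4/7) = 0.13994.
Weighting by the prior gives 1/3 · 0.13994 = 0.046647, 1/3 · 0.046875 = 0.015625, 1/3 · 0.13994 = 0.046647; summing to 0.10892.
Dividing through by the total gives posterior P(urn A | data) = 0.42827, P(urn B | data) = 0.14345, P(urn C | data) = 0.42827.
So P(white next | data) = Σ P(white next | H) P(H | data) = (4/7)(0.42827) + (1/4)(0.14345) + (4/7)(0.42827) = 0.52532.

0.5253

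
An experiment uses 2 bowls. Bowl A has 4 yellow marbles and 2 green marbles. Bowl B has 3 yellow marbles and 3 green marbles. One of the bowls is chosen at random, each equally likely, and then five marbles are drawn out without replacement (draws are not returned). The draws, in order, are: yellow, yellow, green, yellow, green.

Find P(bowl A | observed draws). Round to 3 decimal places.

0.571

For each hypothesis, P(data | H) works out to: P(data | bowl A) = (4/6)(3/5)(2/4)(2/3)(1/2) = 1/15; P(data | bowl B) = (3/6)(2/5)(3/4)(1/3)(2/2) = 1/20.
Weighting by the prior gives 1/2 · 1/15 = 1/30, 1/2 · 1/20 = 1/40; these sum to 7/120.
By Bayes' rule, P(bowl A | data) = (1/30) / (7/120) = 4/7.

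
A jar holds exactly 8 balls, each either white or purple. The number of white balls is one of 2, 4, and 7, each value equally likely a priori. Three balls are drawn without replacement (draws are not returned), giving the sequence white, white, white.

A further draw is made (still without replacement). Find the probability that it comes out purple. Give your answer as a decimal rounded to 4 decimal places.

Compute the likelihood of the observed sequence for each case: P(data | r = 2) = (2/8)(1/7)(0/6) = 0; P(data | r = 4) = (4/8)(3/7)(2/6) = 1/14; P(data | r = 7) = (7/8)(6/7)(5/6) = 5/8.
The prior-weighted likelihoods are 1/3 · 0 = 0, 1/3 · 1/14 = 1/42, 1/3 · 5/8 = 5/24; these sum to 13/56.
Dividing through by the total gives posterior P(r = 2 | data) = 0, P(r = 4 | data) = 4/39, P(r = 7 | data) = 35/39.
Averaging over the posterior, P(purple next | data) = (4/5)(4/39) + (1/5)(35/39) = 17/65.

0.2615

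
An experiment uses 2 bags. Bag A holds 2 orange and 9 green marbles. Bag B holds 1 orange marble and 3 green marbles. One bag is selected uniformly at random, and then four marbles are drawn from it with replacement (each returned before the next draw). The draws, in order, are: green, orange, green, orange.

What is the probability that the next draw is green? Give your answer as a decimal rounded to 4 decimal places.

Compute the likelihood of the observed sequence for each case: P(data | bag A) = (9/11)(2/11)(9/11)(2/11) = 0.02213; P(data | bag B) = (3/4)(1/4)(3/4)(1/4) = 0.035156.
Weighting by the prior gives 1/2 · 0.02213 = 0.011065, 1/2 · 0.035156 = 0.017578; with total 0.028643.
Normalising, the posterior is P(bag A | data) = 0.3863, P(bag B | data) = 0.6137.
So P(green next | data) = Σ P(green next | H) P(H | data) = (9/11)(0.3863) + (3/4)(0.6137) = 0.77634.

0.7763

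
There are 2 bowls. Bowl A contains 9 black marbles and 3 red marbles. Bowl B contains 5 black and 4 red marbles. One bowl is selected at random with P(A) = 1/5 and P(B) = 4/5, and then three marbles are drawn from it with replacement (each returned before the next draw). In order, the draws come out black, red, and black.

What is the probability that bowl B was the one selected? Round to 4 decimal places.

For each hypothesis, P(data | H) works out to: P(data | bowl A) = (9/12)(3/12)(9/12) = 0.14062; P(data | bowl B) = (5/9)(4/9)(5/9) = 0.13717.
Weighting by the prior gives 1/5 · 0.14062 = 0.028125, 4/5 · 0.13717 = 0.10974; summing to 0.13786.
So P(bowl B | data) = (0.10974) / (0.13786) = 0.796.

0.7960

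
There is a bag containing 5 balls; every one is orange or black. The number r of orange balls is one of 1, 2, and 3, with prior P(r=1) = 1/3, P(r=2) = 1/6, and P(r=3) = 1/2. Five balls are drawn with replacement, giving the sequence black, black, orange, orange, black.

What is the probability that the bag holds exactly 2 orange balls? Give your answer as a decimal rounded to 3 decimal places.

For each hypothesis, P(data | H) works out to: P(data | r = 1) = (4/5)(4/5)(1/5)(1/5)(4/5) = 0.02048; P(data | r = 2) = (3/5)(3/5)(2/5)(2/5)(3/5) = 0.03456; P(data | r = 3) = (2/5)(2/5)(3/5)(3/5)(2/5) = 0.02304.
Multiplying each by its prior: 1/3 · 0.02048 = 0.0068267, 1/6 · 0.03456 = 0.00576, 1/2 · 0.02304 = 0.01152; summing to 0.024107.
Therefore the posterior P(r = 2 | data) = (0.00576) / (0.024107) = 0.23894.

0.239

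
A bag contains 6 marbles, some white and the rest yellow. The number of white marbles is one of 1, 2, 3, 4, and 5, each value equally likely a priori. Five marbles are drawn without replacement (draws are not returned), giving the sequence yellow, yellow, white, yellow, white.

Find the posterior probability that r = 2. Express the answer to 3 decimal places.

Under each hypothesis, the probability of the observed sequence is: P(data | r = 1) = (5/6)(4/5)(1/4)(3/3)(0/2) = 0; P(data | r = 2) = (4/6)(3/5)(2/4)(2/3)(1/2) = 1/15; P(data | r = 3) = (3/6)(2/5)(3/4)(1/3)(2/2) = 1/20; P(data | r = 4) = (2/6)(1/5)(4/4)(0/3) = 0; P(data | r = 5) = (1/6)(0/5) = 0.
The prior-weighted likelihoods are 1/5 · 0 = 0, 1/5 · 1/15 = 1/75, 1/5 · 1/20 = 1/100, 1/5 · 0 = 0, 1/5 · 0 = 0; with total 7/300.
By Bayes' rule, P(r = 2 | data) = (1/75) / (7/300) = 4/7.

0.571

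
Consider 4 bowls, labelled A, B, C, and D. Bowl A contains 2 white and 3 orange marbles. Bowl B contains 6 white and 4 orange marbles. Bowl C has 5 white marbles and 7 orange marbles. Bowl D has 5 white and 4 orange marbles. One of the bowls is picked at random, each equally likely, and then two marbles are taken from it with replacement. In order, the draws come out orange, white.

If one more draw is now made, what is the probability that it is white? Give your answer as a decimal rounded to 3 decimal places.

Compute the likelihood of the observed sequence for each case: P(data | bowl A) = (3/5)(2/5) = 0.24; P(data | bowl B) = (4/10)(6/10) = 0.24; P(data | bowl C) = (7/12)(5/12) = 0.24306; P(data | bowl D) = (4/9)(5/9) = 0.24691.
Multiplying each by its prior: 1/4 · 0.24 = 0.06, 1/4 · 0.24 = 0.06, 1/4 · 0.24306 = 0.060764, 1/4 · 0.24691 = 0.061728; with total 0.24249.
The posterior is then P(bowl A | data) = 0.24743, P(bowl B | data) = 0.24743, P(bowl C | data) = 0.25058, P(bowl D | data) = 0.25456.
So P(white next | data) = Σ P(white next | H) P(H | data) = (2/5)(0.24743) + (3/5)(0.24743) + (5/12)(0.25058) + (5/9)(0.25456) = 0.49326.

0.493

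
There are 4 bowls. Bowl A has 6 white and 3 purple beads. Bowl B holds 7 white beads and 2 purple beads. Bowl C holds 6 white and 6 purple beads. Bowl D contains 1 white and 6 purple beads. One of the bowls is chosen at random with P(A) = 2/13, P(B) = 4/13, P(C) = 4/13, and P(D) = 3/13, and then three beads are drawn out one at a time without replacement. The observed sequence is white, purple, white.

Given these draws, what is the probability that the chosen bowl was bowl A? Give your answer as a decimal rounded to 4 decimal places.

0.2276

Under each hypothesis, the probability of the observed sequence is: P(data | bowl A) = (6/9)(3/8)(5/7) = 0.17857; P(data | bowl B) = (7/9)(2/8)(6/7) = 0.16667; P(data | bowl C) = (6/12)(6/11)(5/10) = 0.13636; P(data | bowl D) = (1/7)(6/6)(0/5) = 0.
Weighting by the prior gives 2/13 · 0.17857 = 0.027473, 4/13 · 0.16667 = 0.051282, 4/13 · 0.13636 = 0.041958, 3/13 · 0 = 0; summing to 0.12071.
By Bayes' rule, P(bowl A | data) = (0.027473) / (0.12071) = 0.22759.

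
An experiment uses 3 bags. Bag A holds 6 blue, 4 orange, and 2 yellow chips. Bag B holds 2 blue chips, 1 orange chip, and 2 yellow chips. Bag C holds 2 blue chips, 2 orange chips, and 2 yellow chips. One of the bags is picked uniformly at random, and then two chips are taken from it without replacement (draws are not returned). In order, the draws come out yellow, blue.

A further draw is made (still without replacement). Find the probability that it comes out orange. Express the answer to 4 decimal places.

Compute the likelihood of the observed sequence for each case: P(data | bag A) = (2/12)(6/11) = 1/11; P(data | bag B) = (2/5)(2/4) = 1/5; P(data | bag C) = (2/6)(2/5) = 2/15.
The prior-weighted likelihoods are 1/3 · 1/11 = 1/33, 1/3 · 1/5 = 1/15, 1/3 · 2/15 = 2/45; these sum to 14/99.
The posterior is then P(bag A | data) = 3/14, P(bag B | data) = 33/70, P(bag C | data) = 11/35.
The predictive probability is P(orange next | data) = (2/5)(3/14) + (1/3)(33/70) + (1/2)(11/35) = 2/5.

0.4000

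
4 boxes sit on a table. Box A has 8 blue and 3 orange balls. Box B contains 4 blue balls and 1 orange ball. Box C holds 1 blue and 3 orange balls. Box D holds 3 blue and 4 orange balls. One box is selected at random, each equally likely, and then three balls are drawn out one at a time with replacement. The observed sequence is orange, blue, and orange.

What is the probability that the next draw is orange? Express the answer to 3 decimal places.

0.563

The likelihood of the observed sequence under each hypothesis: P(data | box A) = (3/11)(8/11)(3/11) = 0.054095; P(data | box B) = (1/5)(4/5)(1/5) = 0.032; P(data | box C) = (3/4)(1/4)(3/4) = 0.14062; P(data | box D) = (4/7)(3/7)(4/7) = 0.13994.
The prior-weighted likelihoods are 1/4 · 0.054095 = 0.013524, 1/4 · 0.032 = 0.008, 1/4 · 0.14062 = 0.035156, 1/4 · 0.13994 = 0.034985; these sum to 0.091665.
Normalising, the posterior is P(box A | data) = 0.14753, P(box B | data) = 0.087274, P(box C | data) = 0.38353, P(box D | data) = 0.38166.
Averaging over the posterior, P(orange next | data) = (3/11)(0.14753) + (1/5)(0.087274) + (3/4)(0.38353) + (4/7)(0.38166) = 0.56343.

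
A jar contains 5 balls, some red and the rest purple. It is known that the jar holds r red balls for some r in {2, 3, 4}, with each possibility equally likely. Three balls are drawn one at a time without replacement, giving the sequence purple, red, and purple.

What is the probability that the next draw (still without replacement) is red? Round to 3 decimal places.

0.667

For each hypothesis, P(data | H) works out to: P(data | r = 2) = (3/5)(2/4)(2/3) = 1/5; P(data | r = 3) = (2/5)(3/4)(1/3) = 1/10; P(data | r = 4) = (1/5)(4/4)(0/3) = 0.
Multiplying each by its prior: 1/3 · 1/5 = 1/15, 1/3 · 1/10 = 1/30, 1/3 · 0 = 0; these sum to 1/10.
Normalising, the posterior is P(r = 2 | data) = 2/3, P(r = 3 | data) = 1/3, P(r = 4 | data) = 0.
So P(red next | data) = Σ P(red next | H) P(H | data) = (1/2)(2/3) + (1)(1/3) = 2/3.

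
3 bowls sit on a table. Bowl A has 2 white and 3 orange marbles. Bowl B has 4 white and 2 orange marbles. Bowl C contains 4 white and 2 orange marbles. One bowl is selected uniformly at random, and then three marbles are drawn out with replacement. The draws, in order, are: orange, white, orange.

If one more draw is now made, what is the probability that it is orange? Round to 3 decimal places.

0.465

For each hypothesis, P(data | H) works out to: P(data | bowl A) = (3/5)(2/5)(3/5) = 0.144; P(data | bowl B) = (2/6)(4/6)(2/6) = 0.074074; P(data | bowl C) = (2/6)(4/6)(2/6) = 0.074074.
Weighting by the prior gives 1/3 · 0.144 = 0.048, 1/3 · 0.074074 = 0.024691, 1/3 · 0.074074 = 0.024691; with total 0.097383.
The posterior is then P(bowl A | data) = 0.4929, P(bowl B | data) = 0.25355, P(bowl C | data) = 0.25355.
So P(orange next | data) = Σ P(orange next | H) P(H | data) = (3/5)(0.4929) + (1/3)(0.25355) + (1/3)(0.25355) = 0.46477.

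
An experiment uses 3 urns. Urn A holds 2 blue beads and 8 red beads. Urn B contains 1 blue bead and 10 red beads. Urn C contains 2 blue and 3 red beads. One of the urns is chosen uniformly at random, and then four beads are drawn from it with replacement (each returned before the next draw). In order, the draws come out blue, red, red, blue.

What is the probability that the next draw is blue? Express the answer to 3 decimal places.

0.320

For each hypothesis, P(data | H) works out to: P(data | urn A) = (2/10)(8/10)(8/10)(2/10) = 0.0256; P(data | urn B) = (1/11)(10/11)(10/11)(1/11) = 0.0068301; P(data | urn C) = (2/5)(3/5)(3/5)(2/5) = 0.0576.
Weighting by the prior gives 1/3 · 0.0256 = 0.0085333, 1/3 · 0.0068301 = 0.0022767, 1/3 · 0.0576 = 0.0192; summing to 0.03001.
Dividing through by the total gives posterior P(urn A | data) = 0.28435, P(urn B | data) = 0.075865, P(urn C | data) = 0.63979.
The predictive probability is P(blue next | data) = (1/5)(0.28435) + (1/11)(0.075865) + (2/5)(0.63979) = 0.31968.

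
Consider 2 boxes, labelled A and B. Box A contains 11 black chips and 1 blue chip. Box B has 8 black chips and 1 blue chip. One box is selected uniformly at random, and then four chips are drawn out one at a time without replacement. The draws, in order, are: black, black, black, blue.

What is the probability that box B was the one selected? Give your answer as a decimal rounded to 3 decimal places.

0.571

The likelihood of the observed sequence under each hypothesis: P(data | box A) = (11/12)(10/11)(9/10)(1/9) = 1/12; P(data | box B) = (8/9)(7/8)(6/7)(1/6) = 1/9.
The prior-weighted likelihoods are 1/2 · 1/12 = 1/24, 1/2 · 1/9 = 1/18; with total 7/72.
Therefore the posterior P(box B | data) = (1/18) / (7/72) = 4/7.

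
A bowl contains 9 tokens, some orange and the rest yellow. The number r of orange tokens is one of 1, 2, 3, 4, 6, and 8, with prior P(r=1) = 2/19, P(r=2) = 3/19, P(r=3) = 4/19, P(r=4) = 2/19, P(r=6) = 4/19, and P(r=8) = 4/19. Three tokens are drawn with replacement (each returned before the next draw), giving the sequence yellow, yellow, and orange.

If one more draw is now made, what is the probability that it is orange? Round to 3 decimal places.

0.372

Under each hypothesis, the probability of the observed sequence is: P(data | r = 1) = (8/9)(8/9)(1/9) = 0.087791; P(data | r = 2) = (7/9)(7/9)(2/9) = 0.13443; P(data | r = 3) = (6/9)(6/9)(3/9) = 0.14815; P(data | r = 4) = (5/9)(5/9)(4/9) = 0.13717; P(data | r = 6) = (3/9)(3/9)(6/9) = 0.074074; P(data | r = 8) = (1/9)(1/9)(8/9) = 0.010974.
The prior-weighted likelihoods are 2/19 · 0.087791 = 0.0092412, 3/19 · 0.13443 = 0.021226, 4/19 · 0.14815 = 0.031189, 2/19 · 0.13717 = 0.014439, 4/19 · 0.074074 = 0.015595, 4/19 · 0.010974 = 0.0023103; these sum to 0.094.
The posterior is then P(r = 1 | data) = 0.09831, P(r = 2 | data) = 0.22581, P(r = 3 | data) = 0.3318, P(r = 4 | data) = 0.15361, P(r = 6 | data) = 0.1659, P(r = 8 | data) = 0.024578.
Averaging over the posterior, P(orange next | data) = (1/9)(0.09831) + (2/9)(0.22581) + (1/3)(0.3318) + (4/9)(0.15361) + (2/3)(0.1659) + (8/9)(0.024578) = 0.37242.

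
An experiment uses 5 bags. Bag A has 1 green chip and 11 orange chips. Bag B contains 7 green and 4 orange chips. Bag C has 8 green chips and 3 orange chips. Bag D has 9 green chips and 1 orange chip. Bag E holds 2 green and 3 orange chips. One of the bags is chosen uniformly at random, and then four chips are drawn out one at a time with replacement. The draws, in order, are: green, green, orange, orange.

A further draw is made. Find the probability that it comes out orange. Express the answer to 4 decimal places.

Compute the likelihood of the observed sequence for each case: P(data | bag A) = (1/12)(1/12)(11/12)(11/12) = 0.0058353; P(data | bag B) = (7/11)(7/11)(4/11)(4/11) = 0.053548; P(data | bag C) = (8/11)(8/11)(3/11)(3/11) = 0.039342; P(data | bag D) = (9/10)(9/10)(1/10)(1/10) = 0.0081; P(data | bag E) = (2/5)(2/5)(3/5)(3/5) = 0.0576.
Weighting by the prior gives 1/5 · 0.0058353 = 0.0011671, 1/5 · 0.053548 = 0.01071, 1/5 · 0.039342 = 0.0078683, 1/5 · 0.0081 = 0.00162, 1/5 · 0.0576 = 0.01152; with total 0.032885.
Normalising, the posterior is P(bag A | data) = 0.035489, P(bag B | data) = 0.32567, P(bag C | data) = 0.23927, P(bag D | data) = 0.049263, P(bag E | data) = 0.35031.
So P(orange next | data) = Σ P(orange next | H) P(H | data) = (11/12)(0.035489) + (4/11)(0.32567) + (3/11)(0.23927) + (1/10)(0.049263) + (3/5)(0.35031) = 0.43132.

0.4313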